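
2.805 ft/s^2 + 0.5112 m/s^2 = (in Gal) 136.6. Check: 1 ft/s^2 = 0.3048 m/s^2, so 2.805 ft/s^2 = 2.805 * 0.3048 = 0.854964 m/s^2. 0.5112 m/s^2 is already in m/s^2. Sum: 0.854964 + 0.5112 = 1.366164 m/s^2. 1 Gal = 0.01 m/s^2, so 1.366164 m/s^2 = 1.366164 / 0.01 = 136.6164 Gal ≈ 136.6 Gal (4 s.f.).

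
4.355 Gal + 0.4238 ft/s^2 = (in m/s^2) 1 Gal = 0.01 m/s^2, so 4.355 Gal = 4.355 * 0.01 = 0.04355 m/s^2. 1 ft/s^2 = 0.3048 m/s^2, so 0.4238 ft/s^2 = 0.4238 * 0.3048 = 0.12917424 m/s^2. Sum: 0.04355 + 0.12917424 = 0.17272424 m/s^2. Result: 0.17272424 m/s^2 ≈ 0.1727 m/s^2 (4 s.f.). Final answer: 0.1727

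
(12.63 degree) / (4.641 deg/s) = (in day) 1 degree = 0.017453293 rad, so 12.63 degree = 12.63 * 0.017453293 = 0.22043508 rad. 1 deg/s = 0.017453293 rad/s, so 4.641 deg/s = 4.641 * 0.017453293 = 0.081000731 rad/s. Combine: 0.22043508 rad / 0.081000731 rad/s = 2.7213963 s. 1 day = 86400 s, so 2.7213963 s = 2.7213963 / 86400 = 3.1497642e-05 day ≈ 3.15e-05 day (4 s.f.). Final answer: 3.15e-05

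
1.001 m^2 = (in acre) 1 acre = 4046.8564 m^2, so 1.001 m^2 = 1.001 / 4046.8564 = 0.00024735249 acre ≈ 0.0002474 acre (4 s.f.). Final answer: 0.0002474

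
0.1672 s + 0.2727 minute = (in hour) 0.004591. Check: 0.1672 s is already in s. 1 minute = 60 s, so 0.2727 minute = 0.2727 * 60 = 16.362 s. Sum: 0.1672 + 16.362 = 16.5292 s. 1 hour = 3600 s, so 16.5292 s = 16.5292 / 3600 = 0.0045914444 hour ≈ 0.004591 hour (4 s.f.).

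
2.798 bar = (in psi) 1 bar = 100000 Pa, so 2.798 bar = 2.798 * 100000 = 279800 Pa. 1 psi = 6894.7573 Pa, so 279800 Pa = 279800 / 6894.7573 = 40.581559 psi ≈ 40.58 psi (4 s.f.). Final answer: 40.58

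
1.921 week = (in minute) 1.936e+04. Check: 1 week = 604800 s, so 1.921 week = 1.921 * 604800 = 1161820.8 s. 1 minute = 60 s, so 1161820.8 s = 1161820.8 / 60 = 19363.68 minute ≈ 1.936e+04 minute (4 s.f.).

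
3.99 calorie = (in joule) 1 calorie = 4.184 J, so 3.99 calorie = 3.99 * 4.184 = 16.69416 J. 16.69416 J = 16.69416 joule ≈ 16.69 joule (4 s.f.). Final answer: 16.69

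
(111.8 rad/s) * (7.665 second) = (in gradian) 111.8 rad/s is already in rad/s. 7.665 second = 7.665 s. Combine: 111.8 rad/s * 7.665 s = 856.947 rad. 1 gradian = 0.015707963 rad, so 856.947 rad = 856.947 / 0.015707963 = 54554.94 gradian ≈ 5.455e+04 gradian (4 s.f.). Final answer: 5.455e+04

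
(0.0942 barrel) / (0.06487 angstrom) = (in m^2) 1 barrel = 0.15898729 m^3, so 0.0942 barrel = 0.0942 * 0.15898729 = 0.014976603 m^3. 1 angstrom = 1e-10 m, so 0.06487 angstrom = 0.06487 * 1e-10 = 6.487e-12 m. Combine: 0.014976603 m^3 / 6.487e-12 m = 2.3087102e+09 m^2. Result: 2.3087102e+09 m^2 ≈ 2.309e+09 m^2 (4 s.f.). Final answer: 2.309e+09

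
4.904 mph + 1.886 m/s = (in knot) 1 mph = 0.44704 m/s, so 4.904 mph = 4.904 * 0.44704 = 2.1922842 m/s. 1.886 m/s is already in m/s. Sum: 2.1922842 + 1.886 = 4.0782842 m/s. 1 knot = 0.51444444 m/s, so 4.0782842 m/s = 4.0782842 / 0.51444444 = 7.9275502 knot ≈ 7.928 knot (4 s.f.). Final answer: 7.928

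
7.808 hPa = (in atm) 0.007706. Check: 1 hPa = 100 Pa, so 7.808 hPa = 7.808 * 100 = 780.8 Pa. 1 atm = 101325 Pa, so 780.8 Pa = 780.8 / 101325 = 0.0077058969 atm ≈ 0.007706 atm (4 s.f.).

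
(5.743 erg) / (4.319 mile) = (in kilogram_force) 8.425e-12. Check: 1 erg = 1e-07 J, so 5.743 erg = 5.743 * 1e-07 = 5.743e-07 J. 1 mile = 1609.344 m, so 4.319 mile = 4.319 * 1609.344 = 6950.7567 m. Combine: 5.743e-07 J / 6950.7567 m = 8.2624097e-11 N. 1 kilogram_force = 9.80665 N, so 8.2624097e-11 N = 8.2624097e-11 / 9.80665 = 8.4253131e-12 kilogram_force ≈ 8.425e-12 kilogram_force (4 s.f.).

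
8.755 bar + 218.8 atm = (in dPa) 1 bar = 100000 Pa, so 8.755 bar = 8.755 * 100000 = 875500 Pa. 1 atm = 101325 Pa, so 218.8 atm = 218.8 * 101325 = 22169910 Pa. Sum: 875500 + 22169910 = 23045410 Pa. 1 dPa = 0.1 Pa, so 23045410 Pa = 23045410 / 0.1 = 2.304541e+08 dPa ≈ 2.305e+08 dPa (4 s.f.). Final answer: 2.305e+08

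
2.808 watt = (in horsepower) 0.003766. Check: 2.808 watt = 2.808 W. 1 horsepower = 745.69987 W, so 2.808 W = 2.808 / 745.69987 = 0.00376559 horsepower ≈ 0.003766 horsepower (4 s.f.).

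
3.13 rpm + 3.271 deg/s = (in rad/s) 0.3849. Check: 1 rpm = 0.10471976 rad/s, so 3.13 rpm = 3.13 * 0.10471976 = 0.32777283 rad/s. 1 deg/s = 0.017453293 rad/s, so 3.271 deg/s = 3.271 * 0.017453293 = 0.05708972 rad/s. Sum: 0.32777283 + 0.05708972 = 0.38486255 rad/s. Result: 0.38486255 rad/s ≈ 0.3849 rad/s (4 s.f.).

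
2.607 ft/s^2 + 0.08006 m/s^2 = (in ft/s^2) 2.87. Check: 1 ft/s^2 = 0.3048 m/s^2, so 2.607 ft/s^2 = 2.607 * 0.3048 = 0.7946136 m/s^2. 0.08006 m/s^2 is already in m/s^2. Sum: 0.7946136 + 0.08006 = 0.8746736 m/s^2. 1 ft/s^2 = 0.3048 m/s^2, so 0.8746736 m/s^2 = 0.8746736 / 0.3048 = 2.869664 ft/s^2 ≈ 2.87 ft/s^2 (4 s.f.).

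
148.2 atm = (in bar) 150.2. Check: 1 atm = 101325 Pa, so 148.2 atm = 148.2 * 101325 = 15016365 Pa. 1 bar = 100000 Pa, so 15016365 Pa = 15016365 / 100000 = 150.16365 bar ≈ 150.2 bar (4 s.f.).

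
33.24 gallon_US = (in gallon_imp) 27.68. Check: 1 gallon_US = 0.0037854118 m^3, so 33.24 gallon_US = 33.24 * 0.0037854118 = 0.12582709 m^3. 1 gallon_imp = 0.00454609 m^3, so 0.12582709 m^3 = 0.12582709 / 0.00454609 = 27.67809 gallon_imp ≈ 27.68 gallon_imp (4 s.f.).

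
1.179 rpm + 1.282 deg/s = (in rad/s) 0.1458. Check: 1 rpm = 0.10471976 rad/s, so 1.179 rpm = 1.179 * 0.10471976 = 0.12346459 rad/s. 1 deg/s = 0.017453293 rad/s, so 1.282 deg/s = 1.282 * 0.017453293 = 0.022375121 rad/s. Sum: 0.12346459 + 0.022375121 = 0.14583971 rad/s. Result: 0.14583971 rad/s ≈ 0.1458 rad/s (4 s.f.).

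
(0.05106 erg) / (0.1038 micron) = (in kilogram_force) 0.005016. Check: 1 erg = 1e-07 J, so 0.05106 erg = 0.05106 * 1e-07 = 5.106e-09 J. 1 micron = 1e-06 m, so 0.1038 micron = 0.1038 * 1e-06 = 1.038e-07 m. Combine: 5.106e-09 J / 1.038e-07 m = 0.049190751 N. 1 kilogram_force = 9.80665 N, so 0.049190751 N = 0.049190751 / 9.80665 = 0.0050160607 kilogram_force ≈ 0.005016 kilogram_force (4 s.f.).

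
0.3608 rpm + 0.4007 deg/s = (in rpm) 1 rpm = 0.10471976 rad/s, so 0.3608 rpm = 0.3608 * 0.10471976 = 0.037782888 rad/s. 1 deg/s = 0.017453293 rad/s, so 0.4007 deg/s = 0.4007 * 0.017453293 = 0.0069935343 rad/s. Sum: 0.037782888 + 0.0069935343 = 0.044776422 rad/s. 1 rpm = 0.10471976 rad/s, so 0.044776422 rad/s = 0.044776422 / 0.10471976 = 0.42758333 rpm ≈ 0.4276 rpm (4 s.f.). Final answer: 0.4276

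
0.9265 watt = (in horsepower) 0.001242. Check: 0.9265 watt = 0.9265 W. 1 horsepower = 745.69987 W, so 0.9265 W = 0.9265 / 745.69987 = 0.001242457 horsepower ≈ 0.001242 horsepower (4 s.f.).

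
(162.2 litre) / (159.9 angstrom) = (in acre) 1 litre = 0.001 m^3, so 162.2 litre = 162.2 * 0.001 = 0.1622 m^3. 1 angstrom = 1e-10 m, so 159.9 angstrom = 159.9 * 1e-10 = 1.599e-08 m. Combine: 0.1622 m^3 / 1.599e-08 m = 10143840 m^2. 1 acre = 4046.8564 m^2, so 10143840 m^2 = 10143840 / 4046.8564 = 2506.5974 acre ≈ 2507 acre (4 s.f.). Final answer: 2507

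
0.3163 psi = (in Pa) 1 psi = 6894.7573 Pa, so 0.3163 psi = 0.3163 * 6894.7573 = 2180.8117 Pa. Result: 2180.8117 Pa ≈ 2181 Pa (4 s.f.). Final answer: 2181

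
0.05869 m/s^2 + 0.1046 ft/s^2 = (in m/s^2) 0.09057. Check: 0.05869 m/s^2 is already in m/s^2. 1 ft/s^2 = 0.3048 m/s^2, so 0.1046 ft/s^2 = 0.1046 * 0.3048 = 0.03188208 m/s^2. Sum: 0.05869 + 0.03188208 = 0.09057208 m/s^2. Result: 0.09057208 m/s^2 ≈ 0.09057 m/s^2 (4 s.f.).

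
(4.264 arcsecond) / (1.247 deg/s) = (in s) 0.0009498. Check: 1 arcsecond = 4.8481368e-06 rad, so 4.264 arcsecond = 4.264 * 4.8481368e-06 = 2.0672455e-05 rad. 1 deg/s = 0.017453293 rad/s, so 1.247 deg/s = 1.247 * 0.017453293 = 0.021764256 rad/s. Combine: 2.0672455e-05 rad / 0.021764256 rad/s = 0.00094983516 s. Result: 0.00094983516 s ≈ 0.0009498 s (4 s.f.).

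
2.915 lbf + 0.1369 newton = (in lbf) 1 lbf = 4.4482216 N, so 2.915 lbf = 2.915 * 4.4482216 = 12.966566 N. 0.1369 newton = 0.1369 N. Sum: 12.966566 + 0.1369 = 13.103466 N. 1 lbf = 4.4482216 N, so 13.103466 N = 13.103466 / 4.4482216 = 2.9457763 lbf ≈ 2.946 lbf (4 s.f.). Final answer: 2.946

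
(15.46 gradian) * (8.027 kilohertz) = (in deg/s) 1.117e+05. Check: 1 gradian = 0.015707963 rad, so 15.46 gradian = 15.46 * 0.015707963 = 0.24284511 rad. 1 kilohertz = 1000 Hz, so 8.027 kilohertz = 8.027 * 1000 = 8027 Hz. Combine: 0.24284511 rad * 8027 Hz = 1949.3177 rad/s. 1 deg/s = 0.017453293 rad/s, so 1949.3177 rad/s = 1949.3177 / 0.017453293 = 111687.68 deg/s ≈ 1.117e+05 deg/s (4 s.f.).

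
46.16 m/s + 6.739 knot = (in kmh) 178.7. Check: 46.16 m/s is already in m/s. 1 knot = 0.51444444 m/s, so 6.739 knot = 6.739 * 0.51444444 = 3.4668411 m/s. Sum: 46.16 + 3.4668411 = 49.626841 m/s. 1 kmh = 0.27777778 m/s, so 49.626841 m/s = 49.626841 / 0.27777778 = 178.65663 kmh ≈ 178.7 kmh (4 s.f.).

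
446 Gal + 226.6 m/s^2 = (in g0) 1 Gal = 0.01 m/s^2, so 446 Gal = 446 * 0.01 = 4.46 m/s^2. 226.6 m/s^2 is already in m/s^2. Sum: 4.46 + 226.6 = 231.06 m/s^2. 1 g0 = 9.80665 m/s^2, so 231.06 m/s^2 = 231.06 / 9.80665 = 23.561563 g0 ≈ 23.56 g0 (4 s.f.). Final answer: 23.56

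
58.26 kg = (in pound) 128.4. Check: 1 pound = 0.45359237 kg, so 58.26 kg = 58.26 / 0.45359237 = 128.44131 pound ≈ 128.4 pound (4 s.f.).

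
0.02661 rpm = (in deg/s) 1 rpm = 0.10471976 rad/s, so 0.02661 rpm = 0.02661 * 0.10471976 = 0.0027865927 rad/s. 1 deg/s = 0.017453293 rad/s, so 0.0027865927 rad/s = 0.0027865927 / 0.017453293 = 0.15966 deg/s ≈ 0.1597 deg/s (4 s.f.). Final answer: 0.1597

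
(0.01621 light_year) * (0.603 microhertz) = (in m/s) 9.248e+07. Check: 1 light_year = 9.4607305e+15 m, so 0.01621 light_year = 0.01621 * 9.4607305e+15 = 1.5335844e+14 m. 1 microhertz = 1e-06 Hz, so 0.603 microhertz = 0.603 * 1e-06 = 6.03e-07 Hz. Combine: 1.5335844e+14 m * 6.03e-07 Hz = 92475140 m/s. Result: 92475140 m/s ≈ 9.248e+07 m/s (4 s.f.).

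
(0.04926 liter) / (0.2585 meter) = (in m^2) 1 liter = 0.001 m^3, so 0.04926 liter = 0.04926 * 0.001 = 4.926e-05 m^3. 0.2585 meter = 0.2585 m. Combine: 4.926e-05 m^3 / 0.2585 m = 0.00019056093 m^2. Result: 0.00019056093 m^2 ≈ 0.0001906 m^2 (4 s.f.). Final answer: 0.0001906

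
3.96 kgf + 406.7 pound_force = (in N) 1848. Check: 1 kgf = 9.80665 N, so 3.96 kgf = 3.96 * 9.80665 = 38.834334 N. 1 pound_force = 4.4482216 N, so 406.7 pound_force = 406.7 * 4.4482216 = 1809.0917 N. Sum: 38.834334 + 1809.0917 = 1847.9261 N. Result: 1847.9261 N ≈ 1848 N (4 s.f.).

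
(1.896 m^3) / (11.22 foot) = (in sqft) 1.896 m^3 is already in m^3. 1 foot = 0.3048 m, so 11.22 foot = 11.22 * 0.3048 = 3.419856 m. Combine: 1.896 m^3 / 3.419856 m = 0.55440931 m^2. 1 sqft = 0.09290304 m^2, so 0.55440931 m^2 = 0.55440931 / 0.09290304 = 5.9676121 sqft ≈ 5.968 sqft (4 s.f.). Final answer: 5.968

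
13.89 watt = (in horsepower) 0.01863. Check: 13.89 watt = 13.89 W. 1 horsepower = 745.69987 W, so 13.89 W = 13.89 / 745.69987 = 0.018626797 horsepower ≈ 0.01863 horsepower (4 s.f.).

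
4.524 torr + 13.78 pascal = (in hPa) 1 torr = 133.32237 Pa, so 4.524 torr = 4.524 * 133.32237 = 603.15039 Pa. 13.78 pascal = 13.78 Pa. Sum: 603.15039 + 13.78 = 616.93039 Pa. 1 hPa = 100 Pa, so 616.93039 Pa = 616.93039 / 100 = 6.1693039 hPa ≈ 6.169 hPa (4 s.f.). Final answer: 6.169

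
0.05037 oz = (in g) 1.428. Check: 1 oz = 0.028349523 kg, so 0.05037 oz = 0.05037 * 0.028349523 = 0.0014279655 kg. 1 g = 0.001 kg, so 0.0014279655 kg = 0.0014279655 / 0.001 = 1.4279655 g ≈ 1.428 g (4 s.f.).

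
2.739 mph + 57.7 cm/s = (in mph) 4.03. Check: 1 mph = 0.44704 m/s, so 2.739 mph = 2.739 * 0.44704 = 1.2244426 m/s. 1 cm/s = 0.01 m/s, so 57.7 cm/s = 57.7 * 0.01 = 0.577 m/s. Sum: 1.2244426 + 0.577 = 1.8014426 m/s. 1 mph = 0.44704 m/s, so 1.8014426 m/s = 1.8014426 / 0.44704 = 4.0297122 mph ≈ 4.03 mph (4 s.f.).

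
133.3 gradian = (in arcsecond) 4.319e+05. Check: 1 gradian = 0.015707963 rad, so 133.3 gradian = 133.3 * 0.015707963 = 2.0938715 rad. 1 arcsecond = 4.8481368e-06 rad, so 2.0938715 rad = 2.0938715 / 4.8481368e-06 = 431892 arcsecond ≈ 4.319e+05 arcsecond (4 s.f.).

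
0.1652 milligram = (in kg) 1 milligram = 1e-06 kg, so 0.1652 milligram = 0.1652 * 1e-06 = 1.652e-07 kg. Result: 1.652e-07 kg. Final answer: 1.652e-07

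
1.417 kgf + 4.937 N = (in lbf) 4.234. Check: 1 kgf = 9.80665 N, so 1.417 kgf = 1.417 * 9.80665 = 13.896023 N. 4.937 N is already in N. Sum: 13.896023 + 4.937 = 18.833023 N. 1 lbf = 4.4482216 N, so 18.833023 N = 18.833023 / 4.4482216 = 4.233832 lbf ≈ 4.234 lbf (4 s.f.).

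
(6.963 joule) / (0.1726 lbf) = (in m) 9.069. Check: 6.963 joule = 6.963 J. 1 lbf = 4.4482216 N, so 0.1726 lbf = 0.1726 * 4.4482216 = 0.76776305 N. Combine: 6.963 J / 0.76776305 N = 9.0692043 m. Result: 9.0692043 m ≈ 9.069 m (4 s.f.).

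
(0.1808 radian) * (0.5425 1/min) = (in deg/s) 0.09366. Check: 0.1808 radian = 0.1808 rad. 1 1/min = 0.016666667 Hz, so 0.5425 1/min = 0.5425 * 0.016666667 = 0.0090416667 Hz. Combine: 0.1808 rad * 0.0090416667 Hz = 0.0016347333 rad/s. 1 deg/s = 0.017453293 rad/s, so 0.0016347333 rad/s = 0.0016347333 / 0.017453293 = 0.093663321 deg/s ≈ 0.09366 deg/s (4 s.f.).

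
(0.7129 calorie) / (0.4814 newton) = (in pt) 1.756e+04. Check: 1 calorie = 4.184 J, so 0.7129 calorie = 0.7129 * 4.184 = 2.9827736 J. 0.4814 newton = 0.4814 N. Combine: 2.9827736 J / 0.4814 N = 6.1960399 m. 1 pt = 0.00035277778 m, so 6.1960399 m = 6.1960399 / 0.00035277778 = 17563.578 pt ≈ 1.756e+04 pt (4 s.f.).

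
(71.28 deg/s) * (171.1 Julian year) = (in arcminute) 2.309e+13. Check: 1 deg/s = 0.017453293 rad/s, so 71.28 deg/s = 71.28 * 0.017453293 = 1.2440707 rad/s. 1 Julian year = 31557600 s, so 171.1 Julian year = 171.1 * 31557600 = 5.3995054e+09 s. Combine: 1.2440707 rad/s * 5.3995054e+09 s = 6.7173664e+09 rad. 1 arcminute = 0.00029088821 rad, so 6.7173664e+09 rad = 6.7173664e+09 / 0.00029088821 = 2.3092605e+13 arcminute ≈ 2.309e+13 arcminute (4 s.f.).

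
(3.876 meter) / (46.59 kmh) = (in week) 3.876 meter = 3.876 m. 1 kmh = 0.27777778 m/s, so 46.59 kmh = 46.59 * 0.27777778 = 12.941667 m/s. Combine: 3.876 m / 12.941667 m/s = 0.29949775 s. 1 week = 604800 s, so 0.29949775 s = 0.29949775 / 604800 = 4.952013e-07 week ≈ 4.952e-07 week (4 s.f.). Final answer: 4.952e-07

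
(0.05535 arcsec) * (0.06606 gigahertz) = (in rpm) 169.3. Check: 1 arcsec = 4.8481368e-06 rad, so 0.05535 arcsec = 0.05535 * 4.8481368e-06 = 2.6834437e-07 rad. 1 gigahertz = 1e+09 Hz, so 0.06606 gigahertz = 0.06606 * 1e+09 = 66060000 Hz. Combine: 2.6834437e-07 rad * 66060000 Hz = 17.726829 rad/s. 1 rpm = 0.10471976 rad/s, so 17.726829 rad/s = 17.726829 / 0.10471976 = 169.27875 rpm ≈ 169.3 rpm (4 s.f.).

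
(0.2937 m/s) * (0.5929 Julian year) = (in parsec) 1.781e-10. Check: 0.2937 m/s is already in m/s. 1 Julian year = 31557600 s, so 0.5929 Julian year = 0.5929 * 31557600 = 18710501 s. Combine: 0.2937 m/s * 18710501 s = 5495274.2 m. 1 parsec = 3.0856776e+16 m, so 5495274.2 m = 5495274.2 / 3.0856776e+16 = 1.7808971e-10 parsec ≈ 1.781e-10 parsec (4 s.f.).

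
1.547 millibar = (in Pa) 154.7. Check: 1 millibar = 100 Pa, so 1.547 millibar = 1.547 * 100 = 154.7 Pa. Result: 154.7 Pa.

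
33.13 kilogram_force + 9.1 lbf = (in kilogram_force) 1 kilogram_force = 9.80665 N, so 33.13 kilogram_force = 33.13 * 9.80665 = 324.89431 N. 1 lbf = 4.4482216 N, so 9.1 lbf = 9.1 * 4.4482216 = 40.478817 N. Sum: 324.89431 + 40.478817 = 365.37313 N. 1 kilogram_force = 9.80665 N, so 365.37313 N = 365.37313 / 9.80665 = 37.257691 kilogram_force ≈ 37.26 kilogram_force (4 s.f.). Final answer: 37.26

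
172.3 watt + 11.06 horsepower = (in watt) 172.3 watt = 172.3 W. 1 horsepower = 745.69987 W, so 11.06 horsepower = 11.06 * 745.69987 = 8247.4406 W. Sum: 172.3 + 8247.4406 = 8419.7406 W. 8419.7406 W = 8419.7406 watt ≈ 8420 watt (4 s.f.). Final answer: 8420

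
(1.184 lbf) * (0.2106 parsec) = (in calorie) 8.18e+15. Check: 1 lbf = 4.4482216 N, so 1.184 lbf = 1.184 * 4.4482216 = 5.2666944 N. 1 parsec = 3.0856776e+16 m, so 0.2106 parsec = 0.2106 * 3.0856776e+16 = 6.498437e+15 m. Combine: 5.2666944 N * 6.498437e+15 m = 3.4225282e+16 J. 1 calorie = 4.184 J, so 3.4225282e+16 J = 3.4225282e+16 / 4.184 = 8.1800386e+15 calorie ≈ 8.18e+15 calorie (4 s.f.).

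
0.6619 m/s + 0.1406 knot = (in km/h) 2.643. Check: 0.6619 m/s is already in m/s. 1 knot = 0.51444444 m/s, so 0.1406 knot = 0.1406 * 0.51444444 = 0.072330889 m/s. Sum: 0.6619 + 0.072330889 = 0.73423089 m/s. 1 km/h = 0.27777778 m/s, so 0.73423089 m/s = 0.73423089 / 0.27777778 = 2.6432312 km/h ≈ 2.643 km/h (4 s.f.).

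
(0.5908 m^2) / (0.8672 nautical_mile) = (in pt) 0.5908 m^2 is already in m^2. 1 nautical_mile = 1852 m, so 0.8672 nautical_mile = 0.8672 * 1852 = 1606.0544 m. Combine: 0.5908 m^2 / 1606.0544 m = 0.00036785803 m. 1 pt = 0.00035277778 m, so 0.00036785803 m = 0.00036785803 / 0.00035277778 = 1.0427472 pt ≈ 1.043 pt (4 s.f.). Final answer: 1.043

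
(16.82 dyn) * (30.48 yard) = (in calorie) 1 dyn = 1e-05 N, so 16.82 dyn = 16.82 * 1e-05 = 0.0001682 N. 1 yard = 0.9144 m, so 30.48 yard = 30.48 * 0.9144 = 27.870912 m. Combine: 0.0001682 N * 27.870912 m = 0.0046878874 J. 1 calorie = 4.184 J, so 0.0046878874 J = 0.0046878874 / 4.184 = 0.001120432 calorie ≈ 0.00112 calorie (4 s.f.). Final answer: 0.00112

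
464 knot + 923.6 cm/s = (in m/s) 247.9. Check: 1 knot = 0.51444444 m/s, so 464 knot = 464 * 0.51444444 = 238.70222 m/s. 1 cm/s = 0.01 m/s, so 923.6 cm/s = 923.6 * 0.01 = 9.236 m/s. Sum: 238.70222 + 9.236 = 247.93822 m/s. Result: 247.93822 m/s ≈ 247.9 m/s (4 s.f.).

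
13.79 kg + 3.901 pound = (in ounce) 548.8. Check: 13.79 kg is already in kg. 1 pound = 0.45359237 kg, so 3.901 pound = 3.901 * 0.45359237 = 1.7694638 kg. Sum: 13.79 + 1.7694638 = 15.559464 kg. 1 ounce = 0.028349523 kg, so 15.559464 kg = 15.559464 / 0.028349523 = 548.84394 ounce ≈ 548.8 ounce (4 s.f.).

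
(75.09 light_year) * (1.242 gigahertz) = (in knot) 1.715e+27. Check: 1 light_year = 9.4607305e+15 m, so 75.09 light_year = 75.09 * 9.4607305e+15 = 7.1040625e+17 m. 1 gigahertz = 1e+09 Hz, so 1.242 gigahertz = 1.242 * 1e+09 = 1.242e+09 Hz. Combine: 7.1040625e+17 m * 1.242e+09 Hz = 8.8232456e+26 m/s. 1 knot = 0.51444444 m/s, so 8.8232456e+26 m/s = 8.8232456e+26 / 0.51444444 = 1.7151017e+27 knot ≈ 1.715e+27 knot (4 s.f.).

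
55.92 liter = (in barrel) 0.3517. Check: 1 liter = 0.001 m^3, so 55.92 liter = 55.92 * 0.001 = 0.05592 m^3. 1 barrel = 0.15898729 m^3, so 0.05592 m^3 = 0.05592 / 0.15898729 = 0.35172622 barrel ≈ 0.3517 barrel (4 s.f.).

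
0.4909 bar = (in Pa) 1 bar = 100000 Pa, so 0.4909 bar = 0.4909 * 100000 = 49090 Pa. Result: 49090 Pa ≈ 4.909e+04 Pa (4 s.f.). Final answer: 4.909e+04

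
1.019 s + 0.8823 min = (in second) 53.96. Check: 1.019 s is already in s. 1 min = 60 s, so 0.8823 min = 0.8823 * 60 = 52.938 s. Sum: 1.019 + 52.938 = 53.957 s. 53.957 s = 53.957 second ≈ 53.96 second (4 s.f.).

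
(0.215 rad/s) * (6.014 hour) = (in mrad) 0.215 rad/s is already in rad/s. 1 hour = 3600 s, so 6.014 hour = 6.014 * 3600 = 21650.4 s. Combine: 0.215 rad/s * 21650.4 s = 4654.836 rad. 1 mrad = 0.001 rad, so 4654.836 rad = 4654.836 / 0.001 = 4654836 mrad ≈ 4.655e+06 mrad (4 s.f.). Final answer: 4.655e+06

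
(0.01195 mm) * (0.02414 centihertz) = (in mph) 6.453e-09. Check: 1 mm = 0.001 m, so 0.01195 mm = 0.01195 * 0.001 = 1.195e-05 m. 1 centihertz = 0.01 Hz, so 0.02414 centihertz = 0.02414 * 0.01 = 0.0002414 Hz. Combine: 1.195e-05 m * 0.0002414 Hz = 2.88473e-09 m/s. 1 mph = 0.44704 m/s, so 2.88473e-09 m/s = 2.88473e-09 / 0.44704 = 6.4529572e-09 mph ≈ 6.453e-09 mph (4 s.f.).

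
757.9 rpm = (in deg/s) 4547. Check: 1 rpm = 0.10471976 rad/s, so 757.9 rpm = 757.9 * 0.10471976 = 79.367102 rad/s. 1 deg/s = 0.017453293 rad/s, so 79.367102 rad/s = 79.367102 / 0.017453293 = 4547.4 deg/s ≈ 4547 deg/s (4 s.f.).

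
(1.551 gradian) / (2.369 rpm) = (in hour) 1 gradian = 0.015707963 rad, so 1.551 gradian = 1.551 * 0.015707963 = 0.024363051 rad. 1 rpm = 0.10471976 rad/s, so 2.369 rpm = 2.369 * 0.10471976 = 0.2480811 rad/s. Combine: 0.024363051 rad / 0.2480811 rad/s = 0.098205994 s. 1 hour = 3600 s, so 0.098205994 s = 0.098205994 / 3600 = 2.7279443e-05 hour ≈ 2.728e-05 hour (4 s.f.). Final answer: 2.728e-05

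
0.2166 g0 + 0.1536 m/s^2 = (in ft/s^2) 7.473. Check: 1 g0 = 9.80665 m/s^2, so 0.2166 g0 = 0.2166 * 9.80665 = 2.1241204 m/s^2. 0.1536 m/s^2 is already in m/s^2. Sum: 2.1241204 + 0.1536 = 2.2777204 m/s^2. 1 ft/s^2 = 0.3048 m/s^2, so 2.2777204 m/s^2 = 2.2777204 / 0.3048 = 7.4728359 ft/s^2 ≈ 7.473 ft/s^2 (4 s.f.).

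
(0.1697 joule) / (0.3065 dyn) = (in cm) 0.1697 joule = 0.1697 J. 1 dyn = 1e-05 N, so 0.3065 dyn = 0.3065 * 1e-05 = 3.065e-06 N. Combine: 0.1697 J / 3.065e-06 N = 55367.047 m. 1 cm = 0.01 m, so 55367.047 m = 55367.047 / 0.01 = 5536704.7 cm ≈ 5.537e+06 cm (4 s.f.). Final answer: 5.537e+06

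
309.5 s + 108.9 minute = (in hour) 309.5 s is already in s. 1 minute = 60 s, so 108.9 minute = 108.9 * 60 = 6534 s. Sum: 309.5 + 6534 = 6843.5 s. 1 hour = 3600 s, so 6843.5 s = 6843.5 / 3600 = 1.9009722 hour ≈ 1.901 hour (4 s.f.). Final answer: 1.901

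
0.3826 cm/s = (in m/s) 1 cm/s = 0.01 m/s, so 0.3826 cm/s = 0.3826 * 0.01 = 0.003826 m/s. Result: 0.003826 m/s. Final answer: 0.003826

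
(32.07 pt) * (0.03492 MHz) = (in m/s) 1 pt = 0.00035277778 m, so 32.07 pt = 32.07 * 0.00035277778 = 0.011313583 m. 1 MHz = 1000000 Hz, so 0.03492 MHz = 0.03492 * 1000000 = 34920 Hz. Combine: 0.011313583 m * 34920 Hz = 395.07033 m/s. Result: 395.07033 m/s ≈ 395.1 m/s (4 s.f.). Final answer: 395.1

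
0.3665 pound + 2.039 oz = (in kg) 1 pound = 0.45359237 kg, so 0.3665 pound = 0.3665 * 0.45359237 = 0.1662416 kg. 1 oz = 0.028349523 kg, so 2.039 oz = 2.039 * 0.028349523 = 0.057804678 kg. Sum: 0.1662416 + 0.057804678 = 0.22404628 kg. Result: 0.22404628 kg ≈ 0.224 kg (4 s.f.). Final answer: 0.224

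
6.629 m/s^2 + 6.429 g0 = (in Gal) 6968. Check: 6.629 m/s^2 is already in m/s^2. 1 g0 = 9.80665 m/s^2, so 6.429 g0 = 6.429 * 9.80665 = 63.046953 m/s^2. Sum: 6.629 + 63.046953 = 69.675953 m/s^2. 1 Gal = 0.01 m/s^2, so 69.675953 m/s^2 = 69.675953 / 0.01 = 6967.5953 Gal ≈ 6968 Gal (4 s.f.).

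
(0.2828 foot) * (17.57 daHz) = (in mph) 33.88. Check: 1 foot = 0.3048 m, so 0.2828 foot = 0.2828 * 0.3048 = 0.08619744 m. 1 daHz = 10 Hz, so 17.57 daHz = 17.57 * 10 = 175.7 Hz. Combine: 0.08619744 m * 175.7 Hz = 15.14489 m/s. 1 mph = 0.44704 m/s, so 15.14489 m/s = 15.14489 / 0.44704 = 33.878155 mph ≈ 33.88 mph (4 s.f.).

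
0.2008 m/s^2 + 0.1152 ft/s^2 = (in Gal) 0.2008 m/s^2 is already in m/s^2. 1 ft/s^2 = 0.3048 m/s^2, so 0.1152 ft/s^2 = 0.1152 * 0.3048 = 0.03511296 m/s^2. Sum: 0.2008 + 0.03511296 = 0.23591296 m/s^2. 1 Gal = 0.01 m/s^2, so 0.23591296 m/s^2 = 0.23591296 / 0.01 = 23.591296 Gal ≈ 23.59 Gal (4 s.f.). Final answer: 23.59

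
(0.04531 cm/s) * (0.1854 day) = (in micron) 7.258e+06. Check: 1 cm/s = 0.01 m/s, so 0.04531 cm/s = 0.04531 * 0.01 = 0.0004531 m/s. 1 day = 86400 s, so 0.1854 day = 0.1854 * 86400 = 16018.56 s. Combine: 0.0004531 m/s * 16018.56 s = 7.2580095 m. 1 micron = 1e-06 m, so 7.2580095 m = 7.2580095 / 1e-06 = 7258009.5 micron ≈ 7.258e+06 micron (4 s.f.).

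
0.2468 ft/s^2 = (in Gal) 1 ft/s^2 = 0.3048 m/s^2, so 0.2468 ft/s^2 = 0.2468 * 0.3048 = 0.07522464 m/s^2. 1 Gal = 0.01 m/s^2, so 0.07522464 m/s^2 = 0.07522464 / 0.01 = 7.522464 Gal ≈ 7.522 Gal (4 s.f.). Final answer: 7.522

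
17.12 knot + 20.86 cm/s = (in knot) 17.53. Check: 1 knot = 0.51444444 m/s, so 17.12 knot = 17.12 * 0.51444444 = 8.8072889 m/s. 1 cm/s = 0.01 m/s, so 20.86 cm/s = 20.86 * 0.01 = 0.2086 m/s. Sum: 8.8072889 + 0.2086 = 9.0158889 m/s. 1 knot = 0.51444444 m/s, so 9.0158889 m/s = 9.0158889 / 0.51444444 = 17.525486 knot ≈ 17.53 knot (4 s.f.).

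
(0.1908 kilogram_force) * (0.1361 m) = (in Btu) 1 kilogram_force = 9.80665 N, so 0.1908 kilogram_force = 0.1908 * 9.80665 = 1.8711088 N. 0.1361 m is already in m. Combine: 1.8711088 N * 0.1361 m = 0.25465791 J. 1 Btu = 1055.0559 J, so 0.25465791 J = 0.25465791 / 1055.0559 = 0.00024136913 Btu ≈ 0.0002414 Btu (4 s.f.). Final answer: 0.0002414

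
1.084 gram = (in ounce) 1 gram = 0.001 kg, so 1.084 gram = 1.084 * 0.001 = 0.001084 kg. 1 ounce = 0.028349523 kg, so 0.001084 kg = 0.001084 / 0.028349523 = 0.038236975 ounce ≈ 0.03824 ounce (4 s.f.). Final answer: 0.03824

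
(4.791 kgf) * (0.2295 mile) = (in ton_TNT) 4.148e-06. Check: 1 kgf = 9.80665 N, so 4.791 kgf = 4.791 * 9.80665 = 46.98366 N. 1 mile = 1609.344 m, so 0.2295 mile = 0.2295 * 1609.344 = 369.34445 m. Combine: 46.98366 N * 369.34445 m = 17353.154 J. 1 ton_TNT = 4.184e+09 J, so 17353.154 J = 17353.154 / 4.184e+09 = 4.1475034e-06 ton_TNT ≈ 4.148e-06 ton_TNT (4 s.f.).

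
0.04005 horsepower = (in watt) 1 horsepower = 745.69987 W, so 0.04005 horsepower = 0.04005 * 745.69987 = 29.86528 W. 29.86528 W = 29.86528 watt ≈ 29.87 watt (4 s.f.). Final answer: 29.87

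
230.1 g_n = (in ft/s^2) 1 g_n = 9.80665 m/s^2, so 230.1 g_n = 230.1 * 9.80665 = 2256.5102 m/s^2. 1 ft/s^2 = 0.3048 m/s^2, so 2256.5102 m/s^2 = 2256.5102 / 0.3048 = 7403.2486 ft/s^2 ≈ 7403 ft/s^2 (4 s.f.). Final answer: 7403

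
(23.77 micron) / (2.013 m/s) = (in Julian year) 3.742e-13. Check: 1 micron = 1e-06 m, so 23.77 micron = 23.77 * 1e-06 = 2.377e-05 m. 2.013 m/s is already in m/s. Combine: 2.377e-05 m / 2.013 m/s = 1.1808246e-05 s. 1 Julian year = 31557600 s, so 1.1808246e-05 s = 1.1808246e-05 / 31557600 = 3.7418075e-13 Julian year ≈ 3.742e-13 Julian year (4 s.f.).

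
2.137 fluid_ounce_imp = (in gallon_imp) 0.01336. Check: 1 fluid_ounce_imp = 2.8413063e-05 m^3, so 2.137 fluid_ounce_imp = 2.137 * 2.8413063e-05 = 6.0718715e-05 m^3. 1 gallon_imp = 0.00454609 m^3, so 6.0718715e-05 m^3 = 6.0718715e-05 / 0.00454609 = 0.01335625 gallon_imp ≈ 0.01336 gallon_imp (4 s.f.).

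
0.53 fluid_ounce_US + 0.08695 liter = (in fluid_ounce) 3.47. Check: 1 fluid_ounce_US = 2.957353e-05 m^3, so 0.53 fluid_ounce_US = 0.53 * 2.957353e-05 = 1.5673971e-05 m^3. 1 liter = 0.001 m^3, so 0.08695 liter = 0.08695 * 0.001 = 8.695e-05 m^3. Sum: 1.5673971e-05 + 8.695e-05 = 0.00010262397 m^3. 1 fluid_ounce = 2.957353e-05 m^3, so 0.00010262397 m^3 = 0.00010262397 / 2.957353e-05 = 3.4701293 fluid_ounce ≈ 3.47 fluid_ounce (4 s.f.).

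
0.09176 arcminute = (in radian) 1 arcminute = 0.00029088821 rad, so 0.09176 arcminute = 0.09176 * 0.00029088821 = 2.6691902e-05 rad. 2.6691902e-05 rad = 2.6691902e-05 radian ≈ 2.669e-05 radian (4 s.f.). Final answer: 2.669e-05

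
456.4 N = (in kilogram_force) 1 kilogram_force = 9.80665 N, so 456.4 N = 456.4 / 9.80665 = 46.539848 kilogram_force ≈ 46.54 kilogram_force (4 s.f.). Final answer: 46.54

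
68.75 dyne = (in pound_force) 1 dyne = 1e-05 N, so 68.75 dyne = 68.75 * 1e-05 = 0.0006875 N. 1 pound_force = 4.4482216 N, so 0.0006875 N = 0.0006875 / 4.4482216 = 0.00015455615 pound_force ≈ 0.0001546 pound_force (4 s.f.). Final answer: 0.0001546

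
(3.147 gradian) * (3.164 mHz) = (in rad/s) 1 gradian = 0.015707963 rad, so 3.147 gradian = 3.147 * 0.015707963 = 0.04943296 rad. 1 mHz = 0.001 Hz, so 3.164 mHz = 3.164 * 0.001 = 0.003164 Hz. Combine: 0.04943296 rad * 0.003164 Hz = 0.00015640589 rad/s. Result: 0.00015640589 rad/s ≈ 0.0001564 rad/s (4 s.f.). Final answer: 0.0001564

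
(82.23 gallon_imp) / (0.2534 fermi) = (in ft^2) 1 gallon_imp = 0.00454609 m^3, so 82.23 gallon_imp = 82.23 * 0.00454609 = 0.37382498 m^3. 1 fermi = 1e-15 m, so 0.2534 fermi = 0.2534 * 1e-15 = 2.534e-16 m. Combine: 0.37382498 m^3 / 2.534e-16 m = 1.4752367e+15 m^2. 1 ft^2 = 0.09290304 m^2, so 1.4752367e+15 m^2 = 1.4752367e+15 / 0.09290304 = 1.5879316e+16 ft^2 ≈ 1.588e+16 ft^2 (4 s.f.). Final answer: 1.588e+16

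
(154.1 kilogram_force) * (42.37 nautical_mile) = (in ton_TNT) 0.02834. Check: 1 kilogram_force = 9.80665 N, so 154.1 kilogram_force = 154.1 * 9.80665 = 1511.2048 N. 1 nautical_mile = 1852 m, so 42.37 nautical_mile = 42.37 * 1852 = 78469.24 m. Combine: 1511.2048 N * 78469.24 m = 1.1858309e+08 J. 1 ton_TNT = 4.184e+09 J, so 1.1858309e+08 J = 1.1858309e+08 / 4.184e+09 = 0.028342039 ton_TNT ≈ 0.02834 ton_TNT (4 s.f.).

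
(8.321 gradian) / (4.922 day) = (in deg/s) 1 gradian = 0.015707963 rad, so 8.321 gradian = 8.321 * 0.015707963 = 0.13070596 rad. 1 day = 86400 s, so 4.922 day = 4.922 * 86400 = 425260.8 s. Combine: 0.13070596 rad / 425260.8 s = 3.0735483e-07 rad/s. 1 deg/s = 0.017453293 rad/s, so 3.0735483e-07 rad/s = 3.0735483e-07 / 0.017453293 = 1.7610135e-05 deg/s ≈ 1.761e-05 deg/s (4 s.f.). Final answer: 1.761e-05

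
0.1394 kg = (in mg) 1 mg = 1e-06 kg, so 0.1394 kg = 0.1394 / 1e-06 = 139400 mg ≈ 1.394e+05 mg (4 s.f.). Final answer: 1.394e+05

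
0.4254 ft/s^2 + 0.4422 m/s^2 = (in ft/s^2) 1 ft/s^2 = 0.3048 m/s^2, so 0.4254 ft/s^2 = 0.4254 * 0.3048 = 0.12966192 m/s^2. 0.4422 m/s^2 is already in m/s^2. Sum: 0.12966192 + 0.4422 = 0.57186192 m/s^2. 1 ft/s^2 = 0.3048 m/s^2, so 0.57186192 m/s^2 = 0.57186192 / 0.3048 = 1.8761874 ft/s^2 ≈ 1.876 ft/s^2 (4 s.f.). Final answer: 1.876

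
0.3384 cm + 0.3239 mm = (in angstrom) 3.708e+07. Check: 1 cm = 0.01 m, so 0.3384 cm = 0.3384 * 0.01 = 0.003384 m. 1 mm = 0.001 m, so 0.3239 mm = 0.3239 * 0.001 = 0.0003239 m. Sum: 0.003384 + 0.0003239 = 0.0037079 m. 1 angstrom = 1e-10 m, so 0.0037079 m = 0.0037079 / 1e-10 = 37079000 angstrom ≈ 3.708e+07 angstrom (4 s.f.).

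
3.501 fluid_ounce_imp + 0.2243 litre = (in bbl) 0.002036. Check: 1 fluid_ounce_imp = 2.8413063e-05 m^3, so 3.501 fluid_ounce_imp = 3.501 * 2.8413063e-05 = 9.9474132e-05 m^3. 1 litre = 0.001 m^3, so 0.2243 litre = 0.2243 * 0.001 = 0.0002243 m^3. Sum: 9.9474132e-05 + 0.0002243 = 0.00032377413 m^3. 1 bbl = 0.15898729 m^3, so 0.00032377413 m^3 = 0.00032377413 / 0.15898729 = 0.002036478 bbl ≈ 0.002036 bbl (4 s.f.).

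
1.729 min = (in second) 103.7. Check: 1 min = 60 s, so 1.729 min = 1.729 * 60 = 103.74 s. 103.74 s = 103.74 second ≈ 103.7 second (4 s.f.).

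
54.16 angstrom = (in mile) 3.365e-12. Check: 1 angstrom = 1e-10 m, so 54.16 angstrom = 54.16 * 1e-10 = 5.416e-09 m. 1 mile = 1609.344 m, so 5.416e-09 m = 5.416e-09 / 1609.344 = 3.3653464e-12 mile ≈ 3.365e-12 mile (4 s.f.).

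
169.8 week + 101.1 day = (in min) 1 week = 604800 s, so 169.8 week = 169.8 * 604800 = 1.0269504e+08 s. 1 day = 86400 s, so 101.1 day = 101.1 * 86400 = 8735040 s. Sum: 1.0269504e+08 + 8735040 = 1.1143008e+08 s. 1 min = 60 s, so 1.1143008e+08 s = 1.1143008e+08 / 60 = 1857168 min ≈ 1.857e+06 min (4 s.f.). Final answer: 1.857e+06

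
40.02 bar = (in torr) 3.002e+04. Check: 1 bar = 100000 Pa, so 40.02 bar = 40.02 * 100000 = 4002000 Pa. 1 torr = 133.32237 Pa, so 4002000 Pa = 4002000 / 133.32237 = 30017.469 torr ≈ 3.002e+04 torr (4 s.f.).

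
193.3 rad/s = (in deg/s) 1.108e+04. Check: 1 deg/s = 0.017453293 rad/s, so 193.3 rad/s = 193.3 / 0.017453293 = 11075.274 deg/s ≈ 1.108e+04 deg/s (4 s.f.).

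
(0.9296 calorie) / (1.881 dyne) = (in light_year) 1 calorie = 4.184 J, so 0.9296 calorie = 0.9296 * 4.184 = 3.8894464 J. 1 dyne = 1e-05 N, so 1.881 dyne = 1.881 * 1e-05 = 1.881e-05 N. Combine: 3.8894464 J / 1.881e-05 N = 206775.46 m. 1 light_year = 9.4607305e+15 m, so 206775.46 m = 206775.46 / 9.4607305e+15 = 2.1856183e-11 light_year ≈ 2.186e-11 light_year (4 s.f.). Final answer: 2.186e-11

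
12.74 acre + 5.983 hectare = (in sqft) 1 acre = 4046.8564 m^2, so 12.74 acre = 12.74 * 4046.8564 = 51556.951 m^2. 1 hectare = 10000 m^2, so 5.983 hectare = 5.983 * 10000 = 59830 m^2. Sum: 51556.951 + 59830 = 111386.95 m^2. 1 sqft = 0.09290304 m^2, so 111386.95 m^2 = 111386.95 / 0.09290304 = 1198959.2 sqft ≈ 1.199e+06 sqft (4 s.f.). Final answer: 1.199e+06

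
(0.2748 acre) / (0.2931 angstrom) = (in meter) 1 acre = 4046.8564 m^2, so 0.2748 acre = 0.2748 * 4046.8564 = 1112.0761 m^2. 1 angstrom = 1e-10 m, so 0.2931 angstrom = 0.2931 * 1e-10 = 2.931e-11 m. Combine: 1112.0761 m^2 / 2.931e-11 m = 3.7941868e+13 m. 3.7941868e+13 m = 3.7941868e+13 meter ≈ 3.794e+13 meter (4 s.f.). Final answer: 3.794e+13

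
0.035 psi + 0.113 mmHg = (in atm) 1 psi = 6894.7573 Pa, so 0.035 psi = 0.035 * 6894.7573 = 241.31651 Pa. 1 mmHg = 133.32237 Pa, so 0.113 mmHg = 0.113 * 133.32237 = 15.065428 Pa. Sum: 241.31651 + 15.065428 = 256.38193 Pa. 1 atm = 101325 Pa, so 256.38193 Pa = 256.38193 / 101325 = 0.0025302929 atm ≈ 0.00253 atm (4 s.f.). Final answer: 0.00253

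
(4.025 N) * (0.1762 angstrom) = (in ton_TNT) 4.025 N is already in N. 1 angstrom = 1e-10 m, so 0.1762 angstrom = 0.1762 * 1e-10 = 1.762e-11 m. Combine: 4.025 N * 1.762e-11 m = 7.09205e-11 J. 1 ton_TNT = 4.184e+09 J, so 7.09205e-11 J = 7.09205e-11 / 4.184e+09 = 1.6950406e-20 ton_TNT ≈ 1.695e-20 ton_TNT (4 s.f.). Final answer: 1.695e-20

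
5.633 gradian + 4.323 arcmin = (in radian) 1 gradian = 0.015707963 rad, so 5.633 gradian = 5.633 * 0.015707963 = 0.088482957 rad. 1 arcmin = 0.00029088821 rad, so 4.323 arcmin = 4.323 * 0.00029088821 = 0.0012575097 rad. Sum: 0.088482957 + 0.0012575097 = 0.089740467 rad. 0.089740467 rad = 0.089740467 radian ≈ 0.08974 radian (4 s.f.). Final answer: 0.08974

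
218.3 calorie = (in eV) 1 calorie = 4.184 J, so 218.3 calorie = 218.3 * 4.184 = 913.3672 J. 1 eV = 1.6021766e-19 J, so 913.3672 J = 913.3672 / 1.6021766e-19 = 5.7007897e+21 eV ≈ 5.701e+21 eV (4 s.f.). Final answer: 5.701e+21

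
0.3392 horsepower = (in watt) 1 horsepower = 745.69987 W, so 0.3392 horsepower = 0.3392 * 745.69987 = 252.9414 W. 252.9414 W = 252.9414 watt ≈ 252.9 watt (4 s.f.). Final answer: 252.9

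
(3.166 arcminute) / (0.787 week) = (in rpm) 1 arcminute = 0.00029088821 rad, so 3.166 arcminute = 3.166 * 0.00029088821 = 0.00092095207 rad. 1 week = 604800 s, so 0.787 week = 0.787 * 604800 = 475977.6 s. Combine: 0.00092095207 rad / 475977.6 s = 1.9348643e-09 rad/s. 1 rpm = 0.10471976 rad/s, so 1.9348643e-09 rad/s = 1.9348643e-09 / 0.10471976 = 1.8476593e-08 rpm ≈ 1.848e-08 rpm (4 s.f.). Final answer: 1.848e-08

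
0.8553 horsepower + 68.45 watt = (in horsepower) 1 horsepower = 745.69987 W, so 0.8553 horsepower = 0.8553 * 745.69987 = 637.7971 W. 68.45 watt = 68.45 W. Sum: 637.7971 + 68.45 = 706.2471 W. 1 horsepower = 745.69987 W, so 706.2471 W = 706.2471 / 745.69987 = 0.94709296 horsepower ≈ 0.9471 horsepower (4 s.f.). Final answer: 0.9471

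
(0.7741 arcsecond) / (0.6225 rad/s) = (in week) 1 arcsecond = 4.8481368e-06 rad, so 0.7741 arcsecond = 0.7741 * 4.8481368e-06 = 3.7529427e-06 rad. 0.6225 rad/s is already in rad/s. Combine: 3.7529427e-06 rad / 0.6225 rad/s = 6.0288236e-06 s. 1 week = 604800 s, so 6.0288236e-06 s = 6.0288236e-06 / 604800 = 9.968293e-12 week ≈ 9.968e-12 week (4 s.f.). Final answer: 9.968e-12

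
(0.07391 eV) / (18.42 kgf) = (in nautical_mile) 3.54e-26. Check: 1 eV = 1.6021766e-19 J, so 0.07391 eV = 0.07391 * 1.6021766e-19 = 1.1841688e-20 J. 1 kgf = 9.80665 N, so 18.42 kgf = 18.42 * 9.80665 = 180.63849 N. Combine: 1.1841688e-20 J / 180.63849 N = 6.5554619e-23 m. 1 nautical_mile = 1852 m, so 6.5554619e-23 m = 6.5554619e-23 / 1852 = 3.5396662e-26 nautical_mile ≈ 3.54e-26 nautical_mile (4 s.f.).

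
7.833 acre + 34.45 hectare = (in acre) 1 acre = 4046.8564 m^2, so 7.833 acre = 7.833 * 4046.8564 = 31699.026 m^2. 1 hectare = 10000 m^2, so 34.45 hectare = 34.45 * 10000 = 344500 m^2. Sum: 31699.026 + 344500 = 376199.03 m^2. 1 acre = 4046.8564 m^2, so 376199.03 m^2 = 376199.03 / 4046.8564 = 92.960804 acre ≈ 92.96 acre (4 s.f.). Final answer: 92.96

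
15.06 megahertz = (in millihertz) 1 megahertz = 1000000 Hz, so 15.06 megahertz = 15.06 * 1000000 = 15060000 Hz. 1 millihertz = 0.001 Hz, so 15060000 Hz = 15060000 / 0.001 = 1.506e+10 millihertz. Final answer: 1.506e+10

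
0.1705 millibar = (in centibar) 1 millibar = 100 Pa, so 0.1705 millibar = 0.1705 * 100 = 17.05 Pa. 1 centibar = 1000 Pa, so 17.05 Pa = 17.05 / 1000 = 0.01705 centibar. Final answer: 0.01705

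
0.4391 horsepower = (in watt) 1 horsepower = 745.69987 W, so 0.4391 horsepower = 0.4391 * 745.69987 = 327.43681 W. 327.43681 W = 327.43681 watt ≈ 327.4 watt (4 s.f.). Final answer: 327.4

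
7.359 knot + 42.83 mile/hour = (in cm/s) 1 knot = 0.51444444 m/s, so 7.359 knot = 7.359 * 0.51444444 = 3.7857967 m/s. 1 mile/hour = 0.44704 m/s, so 42.83 mile/hour = 42.83 * 0.44704 = 19.146723 m/s. Sum: 3.7857967 + 19.146723 = 22.93252 m/s. 1 cm/s = 0.01 m/s, so 22.93252 m/s = 22.93252 / 0.01 = 2293.252 cm/s ≈ 2293 cm/s (4 s.f.). Final answer: 2293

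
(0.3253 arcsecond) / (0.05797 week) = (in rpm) 4.296e-10. Check: 1 arcsecond = 4.8481368e-06 rad, so 0.3253 arcsecond = 0.3253 * 4.8481368e-06 = 1.5770989e-06 rad. 1 week = 604800 s, so 0.05797 week = 0.05797 * 604800 = 35060.256 s. Combine: 1.5770989e-06 rad / 35060.256 s = 4.4982527e-11 rad/s. 1 rpm = 0.10471976 rad/s, so 4.4982527e-11 rad/s = 4.4982527e-11 / 0.10471976 = 4.2955149e-10 rpm ≈ 4.296e-10 rpm (4 s.f.).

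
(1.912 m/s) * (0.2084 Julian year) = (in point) 3.564e+10. Check: 1.912 m/s is already in m/s. 1 Julian year = 31557600 s, so 0.2084 Julian year = 0.2084 * 31557600 = 6576603.8 s. Combine: 1.912 m/s * 6576603.8 s = 12574467 m. 1 point = 0.00035277778 m, so 12574467 m = 12574467 / 0.00035277778 = 3.5644157e+10 point ≈ 3.564e+10 point (4 s.f.).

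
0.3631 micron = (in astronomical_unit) 1 micron = 1e-06 m, so 0.3631 micron = 0.3631 * 1e-06 = 3.631e-07 m. 1 astronomical_unit = 1.4959787e+11 m, so 3.631e-07 m = 3.631e-07 / 1.4959787e+11 = 2.4271736e-18 astronomical_unit ≈ 2.427e-18 astronomical_unit (4 s.f.). Final answer: 2.427e-18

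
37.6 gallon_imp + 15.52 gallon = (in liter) 229.7. Check: 1 gallon_imp = 0.00454609 m^3, so 37.6 gallon_imp = 37.6 * 0.00454609 = 0.17093298 m^3. 1 gallon = 0.0037854118 m^3, so 15.52 gallon = 15.52 * 0.0037854118 = 0.058749591 m^3. Sum: 0.17093298 + 0.058749591 = 0.22968257 m^3. 1 liter = 0.001 m^3, so 0.22968257 m^3 = 0.22968257 / 0.001 = 229.68257 liter ≈ 229.7 liter (4 s.f.).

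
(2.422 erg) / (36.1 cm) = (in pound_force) 1.508e-07. Check: 1 erg = 1e-07 J, so 2.422 erg = 2.422 * 1e-07 = 2.422e-07 J. 1 cm = 0.01 m, so 36.1 cm = 36.1 * 0.01 = 0.361 m. Combine: 2.422e-07 J / 0.361 m = 6.7091413e-07 N. 1 pound_force = 4.4482216 N, so 6.7091413e-07 N = 6.7091413e-07 / 4.4482216 = 1.508275e-07 pound_force ≈ 1.508e-07 pound_force (4 s.f.).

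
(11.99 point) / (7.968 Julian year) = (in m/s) 1.682e-11. Check: 1 point = 0.00035277778 m, so 11.99 point = 11.99 * 0.00035277778 = 0.0042298056 m. 1 Julian year = 31557600 s, so 7.968 Julian year = 7.968 * 31557600 = 2.5145096e+08 s. Combine: 0.0042298056 m / 2.5145096e+08 s = 1.6821593e-11 m/s. Result: 1.6821593e-11 m/s ≈ 1.682e-11 m/s (4 s.f.).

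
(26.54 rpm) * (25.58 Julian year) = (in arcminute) 7.713e+12. Check: 1 rpm = 0.10471976 rad/s, so 26.54 rpm = 26.54 * 0.10471976 = 2.7792623 rad/s. 1 Julian year = 31557600 s, so 25.58 Julian year = 25.58 * 31557600 = 8.0724341e+08 s. Combine: 2.7792623 rad/s * 8.0724341e+08 s = 2.2435412e+09 rad. 1 arcminute = 0.00029088821 rad, so 2.2435412e+09 rad = 2.2435412e+09 / 0.00029088821 = 7.7127264e+12 arcminute ≈ 7.713e+12 arcminute (4 s.f.).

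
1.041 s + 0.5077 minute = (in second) 31.5. Check: 1.041 s is already in s. 1 minute = 60 s, so 0.5077 minute = 0.5077 * 60 = 30.462 s. Sum: 1.041 + 30.462 = 31.503 s. 31.503 s = 31.503 second ≈ 31.5 second (4 s.f.).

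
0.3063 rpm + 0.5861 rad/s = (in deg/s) 1 rpm = 0.10471976 rad/s, so 0.3063 rpm = 0.3063 * 0.10471976 = 0.032075661 rad/s. 0.5861 rad/s is already in rad/s. Sum: 0.032075661 + 0.5861 = 0.61817566 rad/s. 1 deg/s = 0.017453293 rad/s, so 0.61817566 rad/s = 0.61817566 / 0.017453293 = 35.418856 deg/s ≈ 35.42 deg/s (4 s.f.). Final answer: 35.42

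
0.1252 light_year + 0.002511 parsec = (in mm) 1.262e+18. Check: 1 light_year = 9.4607305e+15 m, so 0.1252 light_year = 0.1252 * 9.4607305e+15 = 1.1844835e+15 m. 1 parsec = 3.0856776e+16 m, so 0.002511 parsec = 0.002511 * 3.0856776e+16 = 7.7481364e+13 m. Sum: 1.1844835e+15 + 7.7481364e+13 = 1.2619648e+15 m. 1 mm = 0.001 m, so 1.2619648e+15 m = 1.2619648e+15 / 0.001 = 1.2619648e+18 mm ≈ 1.262e+18 mm (4 s.f.).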